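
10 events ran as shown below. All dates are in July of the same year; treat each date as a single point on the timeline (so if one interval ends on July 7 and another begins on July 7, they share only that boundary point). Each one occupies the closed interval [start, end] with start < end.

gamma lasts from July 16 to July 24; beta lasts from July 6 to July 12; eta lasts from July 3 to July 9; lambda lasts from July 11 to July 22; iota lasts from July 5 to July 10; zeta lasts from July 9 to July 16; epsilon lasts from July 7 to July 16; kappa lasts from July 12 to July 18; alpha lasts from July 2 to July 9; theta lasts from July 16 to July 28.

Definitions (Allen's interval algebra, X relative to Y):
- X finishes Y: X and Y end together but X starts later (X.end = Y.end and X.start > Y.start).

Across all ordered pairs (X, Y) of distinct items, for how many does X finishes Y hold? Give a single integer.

2

Checking all 90 ordered pairs for relation 'finishes'; matching pairs in alphabetical order:
(eta, alpha): eta finishes alpha ✓
(zeta, epsilon): zeta finishes epsilon ✓
Count: 2.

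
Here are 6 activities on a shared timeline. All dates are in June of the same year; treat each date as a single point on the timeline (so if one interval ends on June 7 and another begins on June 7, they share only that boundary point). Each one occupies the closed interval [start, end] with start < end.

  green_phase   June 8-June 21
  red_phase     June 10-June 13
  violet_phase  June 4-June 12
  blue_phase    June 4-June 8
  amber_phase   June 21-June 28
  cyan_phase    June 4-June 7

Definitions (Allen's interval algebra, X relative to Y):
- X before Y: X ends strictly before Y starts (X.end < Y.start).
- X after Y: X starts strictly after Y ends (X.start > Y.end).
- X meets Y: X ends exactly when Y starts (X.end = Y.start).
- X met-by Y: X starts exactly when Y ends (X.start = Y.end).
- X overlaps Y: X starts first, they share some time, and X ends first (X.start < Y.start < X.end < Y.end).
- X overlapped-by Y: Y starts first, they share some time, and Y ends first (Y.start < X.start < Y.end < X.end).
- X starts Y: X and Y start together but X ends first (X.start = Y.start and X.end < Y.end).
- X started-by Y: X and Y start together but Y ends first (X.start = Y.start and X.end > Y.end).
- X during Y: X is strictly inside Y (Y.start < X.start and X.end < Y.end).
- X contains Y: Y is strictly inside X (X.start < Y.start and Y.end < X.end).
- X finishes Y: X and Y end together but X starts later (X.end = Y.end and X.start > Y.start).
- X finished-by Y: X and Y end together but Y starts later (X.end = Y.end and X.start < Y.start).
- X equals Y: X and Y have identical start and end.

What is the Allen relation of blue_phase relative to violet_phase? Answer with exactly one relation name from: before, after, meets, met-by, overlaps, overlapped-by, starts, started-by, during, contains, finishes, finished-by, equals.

blue_phase = [June 4, June 8]; violet_phase = [June 4, June 12].
Compare endpoints: blue_phase.start = violet_phase.start, blue_phase.start < violet_phase.end, blue_phase.end > violet_phase.start, blue_phase.end < violet_phase.end.
That pattern is 'starts'.

starts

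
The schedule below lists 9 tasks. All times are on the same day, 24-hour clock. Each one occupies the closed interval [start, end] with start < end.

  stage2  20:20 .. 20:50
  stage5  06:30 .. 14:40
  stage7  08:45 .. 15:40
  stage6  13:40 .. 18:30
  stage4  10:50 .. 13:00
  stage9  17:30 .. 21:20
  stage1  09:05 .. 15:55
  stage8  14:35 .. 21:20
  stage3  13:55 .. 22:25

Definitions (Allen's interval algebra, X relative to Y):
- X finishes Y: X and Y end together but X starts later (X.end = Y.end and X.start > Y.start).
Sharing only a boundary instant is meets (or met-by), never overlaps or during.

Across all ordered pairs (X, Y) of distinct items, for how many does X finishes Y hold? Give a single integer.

1

Checking all 72 ordered pairs for relation 'finishes'; matching pairs in alphabetical order:
(stage9, stage8): stage9 finishes stage8 ✓
Count: 1.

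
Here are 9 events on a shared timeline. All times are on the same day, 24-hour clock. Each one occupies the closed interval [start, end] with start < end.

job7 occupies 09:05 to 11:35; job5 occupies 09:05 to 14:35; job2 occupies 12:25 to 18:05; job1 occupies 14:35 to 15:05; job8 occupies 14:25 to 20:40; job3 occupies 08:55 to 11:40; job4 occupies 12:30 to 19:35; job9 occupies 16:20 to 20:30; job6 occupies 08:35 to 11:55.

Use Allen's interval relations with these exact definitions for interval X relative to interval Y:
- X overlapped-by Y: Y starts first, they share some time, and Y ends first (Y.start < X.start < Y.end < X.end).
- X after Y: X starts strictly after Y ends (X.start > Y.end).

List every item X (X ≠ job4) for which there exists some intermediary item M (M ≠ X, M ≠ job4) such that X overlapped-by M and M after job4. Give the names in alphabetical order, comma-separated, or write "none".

Target job4 = [12:30, 19:35].
Intermediaries M with M after job4: none.
Union: none.

none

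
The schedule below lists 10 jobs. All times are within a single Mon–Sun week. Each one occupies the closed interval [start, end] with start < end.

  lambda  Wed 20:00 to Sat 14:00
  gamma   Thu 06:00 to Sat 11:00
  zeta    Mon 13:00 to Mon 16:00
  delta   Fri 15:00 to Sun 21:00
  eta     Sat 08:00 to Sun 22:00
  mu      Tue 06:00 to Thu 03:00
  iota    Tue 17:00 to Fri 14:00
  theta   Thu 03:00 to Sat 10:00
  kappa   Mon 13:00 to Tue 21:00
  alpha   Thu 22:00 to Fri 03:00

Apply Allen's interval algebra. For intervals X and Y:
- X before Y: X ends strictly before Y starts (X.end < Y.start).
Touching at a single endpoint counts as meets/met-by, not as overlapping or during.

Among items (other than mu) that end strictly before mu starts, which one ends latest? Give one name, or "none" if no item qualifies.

zeta

Target mu = [Tue 06:00, Thu 03:00].
alpha [Thu 22:00, Fri 03:00] → after → excluded.
delta [Fri 15:00, Sun 21:00] → after → excluded.
eta [Sat 08:00, Sun 22:00] → after → excluded.
gamma [Thu 06:00, Sat 11:00] → after → excluded.
iota [Tue 17:00, Fri 14:00] → overlapped-by → excluded.
kappa [Mon 13:00, Tue 21:00] → overlaps → excluded.
lambda [Wed 20:00, Sat 14:00] → overlapped-by → excluded.
theta [Thu 03:00, Sat 10:00] → met-by → excluded.
zeta [Mon 13:00, Mon 16:00] → before → candidate.
Among candidates, latest end is Mon 16:00 → zeta.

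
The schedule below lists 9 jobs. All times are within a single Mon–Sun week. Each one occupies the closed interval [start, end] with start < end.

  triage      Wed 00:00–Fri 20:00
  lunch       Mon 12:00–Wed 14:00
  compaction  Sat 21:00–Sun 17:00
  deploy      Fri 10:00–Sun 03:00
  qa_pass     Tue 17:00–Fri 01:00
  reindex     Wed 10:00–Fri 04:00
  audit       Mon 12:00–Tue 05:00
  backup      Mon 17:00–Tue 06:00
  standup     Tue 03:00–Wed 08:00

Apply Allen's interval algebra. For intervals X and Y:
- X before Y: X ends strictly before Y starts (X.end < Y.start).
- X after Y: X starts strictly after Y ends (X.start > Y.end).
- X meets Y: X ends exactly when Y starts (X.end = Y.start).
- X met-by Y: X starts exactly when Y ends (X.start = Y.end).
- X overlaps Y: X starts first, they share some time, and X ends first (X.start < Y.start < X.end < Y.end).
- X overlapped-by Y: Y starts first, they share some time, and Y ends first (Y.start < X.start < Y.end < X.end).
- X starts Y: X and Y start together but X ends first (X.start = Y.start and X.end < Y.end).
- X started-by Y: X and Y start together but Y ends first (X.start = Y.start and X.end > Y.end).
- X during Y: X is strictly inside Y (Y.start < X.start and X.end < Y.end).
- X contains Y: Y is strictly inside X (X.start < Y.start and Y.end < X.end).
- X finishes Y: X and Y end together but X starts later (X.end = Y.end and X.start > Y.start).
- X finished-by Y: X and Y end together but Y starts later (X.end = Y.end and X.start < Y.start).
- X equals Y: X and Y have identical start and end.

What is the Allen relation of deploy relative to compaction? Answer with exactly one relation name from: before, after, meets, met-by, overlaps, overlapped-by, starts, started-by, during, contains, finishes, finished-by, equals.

deploy = [Fri 10:00, Sun 03:00]; compaction = [Sat 21:00, Sun 17:00].
Compare endpoints: deploy.start < compaction.start, deploy.start < compaction.end, deploy.end > compaction.start, deploy.end < compaction.end.
That pattern is 'overlaps'.

overlaps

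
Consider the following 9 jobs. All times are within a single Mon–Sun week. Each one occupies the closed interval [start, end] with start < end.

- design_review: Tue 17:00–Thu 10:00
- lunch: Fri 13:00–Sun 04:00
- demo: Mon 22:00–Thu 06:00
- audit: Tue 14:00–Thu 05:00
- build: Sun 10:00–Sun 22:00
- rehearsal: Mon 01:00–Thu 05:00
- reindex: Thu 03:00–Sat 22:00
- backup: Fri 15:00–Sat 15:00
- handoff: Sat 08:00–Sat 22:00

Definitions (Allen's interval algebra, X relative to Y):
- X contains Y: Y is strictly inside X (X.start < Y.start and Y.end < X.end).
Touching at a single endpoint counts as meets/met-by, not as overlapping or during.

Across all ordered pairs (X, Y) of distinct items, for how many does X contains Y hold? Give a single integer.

4

Checking all 72 ordered pairs for relation 'contains'; matching pairs in alphabetical order:
(demo, audit): demo contains audit ✓
(lunch, backup): lunch contains backup ✓
(lunch, handoff): lunch contains handoff ✓
(reindex, backup): reindex contains backup ✓
Count: 4.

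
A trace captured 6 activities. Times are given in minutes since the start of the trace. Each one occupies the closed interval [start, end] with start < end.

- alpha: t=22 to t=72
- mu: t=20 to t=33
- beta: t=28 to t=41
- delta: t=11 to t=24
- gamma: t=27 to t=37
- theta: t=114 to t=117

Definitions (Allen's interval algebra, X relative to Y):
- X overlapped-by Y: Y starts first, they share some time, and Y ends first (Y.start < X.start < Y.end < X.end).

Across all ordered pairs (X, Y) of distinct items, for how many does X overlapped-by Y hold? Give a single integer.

6

Checking all 30 ordered pairs for relation 'overlapped-by'; matching pairs in alphabetical order:
(alpha, delta): alpha overlapped-by delta ✓
(alpha, mu): alpha overlapped-by mu ✓
(beta, gamma): beta overlapped-by gamma ✓
(beta, mu): beta overlapped-by mu ✓
(gamma, mu): gamma overlapped-by mu ✓
(mu, delta): mu overlapped-by delta ✓
Count: 6.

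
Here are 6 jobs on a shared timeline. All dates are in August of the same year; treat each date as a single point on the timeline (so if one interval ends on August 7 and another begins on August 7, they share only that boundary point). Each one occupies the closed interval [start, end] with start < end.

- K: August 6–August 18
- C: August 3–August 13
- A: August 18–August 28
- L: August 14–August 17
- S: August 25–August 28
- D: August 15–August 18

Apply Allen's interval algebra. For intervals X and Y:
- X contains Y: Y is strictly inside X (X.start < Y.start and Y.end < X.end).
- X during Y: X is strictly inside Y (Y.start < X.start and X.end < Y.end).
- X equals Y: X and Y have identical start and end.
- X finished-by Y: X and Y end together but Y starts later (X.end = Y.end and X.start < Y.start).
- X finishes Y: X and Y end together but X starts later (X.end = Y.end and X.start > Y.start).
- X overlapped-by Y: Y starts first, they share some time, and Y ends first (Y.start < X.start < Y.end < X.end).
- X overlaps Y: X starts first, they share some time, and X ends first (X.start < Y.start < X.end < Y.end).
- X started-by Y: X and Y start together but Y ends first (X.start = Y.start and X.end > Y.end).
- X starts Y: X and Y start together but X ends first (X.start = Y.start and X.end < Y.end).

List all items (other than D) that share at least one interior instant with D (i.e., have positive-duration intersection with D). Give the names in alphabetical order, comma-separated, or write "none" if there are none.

K, L

Target D = [August 15, August 18].
A [August 18, August 28] → met-by → no.
C [August 3, August 13] → before → no.
K [August 6, August 18] → finished-by → yes.
L [August 14, August 17] → overlaps → yes.
S [August 25, August 28] → after → no.
Result: K, L.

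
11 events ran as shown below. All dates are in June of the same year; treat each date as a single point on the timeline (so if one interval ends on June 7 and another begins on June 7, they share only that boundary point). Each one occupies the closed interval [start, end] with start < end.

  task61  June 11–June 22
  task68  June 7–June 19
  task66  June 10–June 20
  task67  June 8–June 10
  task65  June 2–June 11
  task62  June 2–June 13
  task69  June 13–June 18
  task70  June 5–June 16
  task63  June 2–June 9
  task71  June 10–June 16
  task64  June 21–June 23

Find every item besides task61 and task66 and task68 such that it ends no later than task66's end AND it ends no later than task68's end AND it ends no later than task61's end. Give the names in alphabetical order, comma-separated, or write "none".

task62, task63, task65, task67, task69, task70, task71

Conditions: its end is no later than task66's end (X.end <= June 20) AND its end is no later than task68's end (X.end <= June 19) AND its end is no later than task61's end (X.end <= June 22).
task62: end June 13 <= June 20? ✓; end June 13 <= June 19? ✓; end June 13 <= June 22? ✓ → yes.
task63: end June 9 <= June 20? ✓; end June 9 <= June 19? ✓; end June 9 <= June 22? ✓ → yes.
task64: end June 23 <= June 20? ✗; end June 23 <= June 19? ✗; end June 23 <= June 22? ✗ → no.
task65: end June 11 <= June 20? ✓; end June 11 <= June 19? ✓; end June 11 <= June 22? ✓ → yes.
task67: end June 10 <= June 20? ✓; end June 10 <= June 19? ✓; end June 10 <= June 22? ✓ → yes.
task69: end June 18 <= June 20? ✓; end June 18 <= June 19? ✓; end June 18 <= June 22? ✓ → yes.
task70: end June 16 <= June 20? ✓; end June 16 <= June 19? ✓; end June 16 <= June 22? ✓ → yes.
task71: end June 16 <= June 20? ✓; end June 16 <= June 19? ✓; end June 16 <= June 22? ✓ → yes.
Result: task62, task63, task65, task67, task69, task70, task71.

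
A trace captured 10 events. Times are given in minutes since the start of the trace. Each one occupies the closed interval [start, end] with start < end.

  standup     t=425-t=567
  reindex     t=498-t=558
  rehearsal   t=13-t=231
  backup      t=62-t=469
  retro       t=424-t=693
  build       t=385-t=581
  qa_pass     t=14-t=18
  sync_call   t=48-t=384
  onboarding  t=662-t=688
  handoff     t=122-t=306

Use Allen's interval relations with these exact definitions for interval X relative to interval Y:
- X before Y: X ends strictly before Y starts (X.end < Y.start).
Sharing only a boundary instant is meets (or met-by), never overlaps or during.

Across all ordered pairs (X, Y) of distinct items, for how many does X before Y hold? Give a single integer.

Checking all 90 ordered pairs for relation 'before'; matching pairs in alphabetical order:
(backup, onboarding): backup before onboarding ✓
(backup, reindex): backup before reindex ✓
(build, onboarding): build before onboarding ✓
(handoff, build): handoff before build ✓
(handoff, onboarding): handoff before onboarding ✓
(handoff, reindex): handoff before reindex ✓
(handoff, retro): handoff before retro ✓
(handoff, standup): handoff before standup ✓
(qa_pass, backup): qa_pass before backup ✓
(qa_pass, build): qa_pass before build ✓
(qa_pass, handoff): qa_pass before handoff ✓
(qa_pass, onboarding): qa_pass before onboarding ✓
(qa_pass, reindex): qa_pass before reindex ✓
(qa_pass, retro): qa_pass before retro ✓
(qa_pass, standup): qa_pass before standup ✓
(qa_pass, sync_call): qa_pass before sync_call ✓
(rehearsal, build): rehearsal before build ✓
(rehearsal, onboarding): rehearsal before onboarding ✓
(rehearsal, reindex): rehearsal before reindex ✓
(rehearsal, retro): rehearsal before retro ✓
(rehearsal, standup): rehearsal before standup ✓
(reindex, onboarding): reindex before onboarding ✓
(standup, onboarding): standup before onboarding ✓
(sync_call, build): sync_call before build ✓
... plus 4 further pairs not listed.
Count: 28.

28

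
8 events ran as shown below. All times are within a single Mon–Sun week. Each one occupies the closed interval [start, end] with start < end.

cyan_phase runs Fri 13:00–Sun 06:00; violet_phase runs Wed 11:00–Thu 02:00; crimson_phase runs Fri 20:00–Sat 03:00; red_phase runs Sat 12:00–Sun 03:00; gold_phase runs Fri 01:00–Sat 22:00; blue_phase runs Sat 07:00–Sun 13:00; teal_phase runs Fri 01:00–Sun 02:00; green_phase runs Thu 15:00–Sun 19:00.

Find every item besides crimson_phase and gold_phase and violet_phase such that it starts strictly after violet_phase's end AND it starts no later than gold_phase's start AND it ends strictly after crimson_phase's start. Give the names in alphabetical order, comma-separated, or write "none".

Conditions: its start is strictly after violet_phase's end (X.start > Thu 02:00) AND its start is no later than gold_phase's start (X.start <= Fri 01:00) AND its end is strictly after crimson_phase's start (X.end > Fri 20:00).
blue_phase: start Sat 07:00 > Thu 02:00? ✓; start Sat 07:00 <= Fri 01:00? ✗; end Sun 13:00 > Fri 20:00? ✓ → no.
cyan_phase: start Fri 13:00 > Thu 02:00? ✓; start Fri 13:00 <= Fri 01:00? ✗; end Sun 06:00 > Fri 20:00? ✓ → no.
green_phase: start Thu 15:00 > Thu 02:00? ✓; start Thu 15:00 <= Fri 01:00? ✓; end Sun 19:00 > Fri 20:00? ✓ → yes.
red_phase: start Sat 12:00 > Thu 02:00? ✓; start Sat 12:00 <= Fri 01:00? ✗; end Sun 03:00 > Fri 20:00? ✓ → no.
teal_phase: start Fri 01:00 > Thu 02:00? ✓; start Fri 01:00 <= Fri 01:00? ✓; end Sun 02:00 > Fri 20:00? ✓ → yes.
Result: green_phase, teal_phase.

green_phase, teal_phase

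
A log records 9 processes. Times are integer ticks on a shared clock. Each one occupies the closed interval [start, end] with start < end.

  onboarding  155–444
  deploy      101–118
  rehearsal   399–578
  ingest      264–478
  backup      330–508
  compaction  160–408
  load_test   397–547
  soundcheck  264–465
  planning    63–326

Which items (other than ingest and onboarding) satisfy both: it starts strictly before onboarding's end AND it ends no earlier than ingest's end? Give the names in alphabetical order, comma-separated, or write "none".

Conditions: its start is strictly before onboarding's end (X.start < 444) AND its end is no earlier than ingest's end (X.end >= 478).
backup: start 330 < 444? ✓; end 508 >= 478? ✓ → yes.
compaction: start 160 < 444? ✓; end 408 >= 478? ✗ → no.
deploy: start 101 < 444? ✓; end 118 >= 478? ✗ → no.
load_test: start 397 < 444? ✓; end 547 >= 478? ✓ → yes.
planning: start 63 < 444? ✓; end 326 >= 478? ✗ → no.
rehearsal: start 399 < 444? ✓; end 578 >= 478? ✓ → yes.
soundcheck: start 264 < 444? ✓; end 465 >= 478? ✗ → no.
Result: backup, load_test, rehearsal.

backup, load_test, rehearsal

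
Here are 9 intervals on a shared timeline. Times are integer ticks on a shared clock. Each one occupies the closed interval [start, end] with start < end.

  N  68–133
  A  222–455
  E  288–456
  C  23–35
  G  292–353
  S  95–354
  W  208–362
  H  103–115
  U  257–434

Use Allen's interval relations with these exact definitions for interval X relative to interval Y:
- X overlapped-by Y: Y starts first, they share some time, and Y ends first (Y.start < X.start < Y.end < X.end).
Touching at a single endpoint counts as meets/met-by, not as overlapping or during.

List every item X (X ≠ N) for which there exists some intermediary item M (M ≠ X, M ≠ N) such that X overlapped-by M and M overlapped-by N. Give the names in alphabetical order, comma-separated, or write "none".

A, E, U, W

Target N = [68, 133].
Intermediaries M with M overlapped-by N: S.
Via S — items with X overlapped-by S: A, E, U, W.
Union: A, E, U, W.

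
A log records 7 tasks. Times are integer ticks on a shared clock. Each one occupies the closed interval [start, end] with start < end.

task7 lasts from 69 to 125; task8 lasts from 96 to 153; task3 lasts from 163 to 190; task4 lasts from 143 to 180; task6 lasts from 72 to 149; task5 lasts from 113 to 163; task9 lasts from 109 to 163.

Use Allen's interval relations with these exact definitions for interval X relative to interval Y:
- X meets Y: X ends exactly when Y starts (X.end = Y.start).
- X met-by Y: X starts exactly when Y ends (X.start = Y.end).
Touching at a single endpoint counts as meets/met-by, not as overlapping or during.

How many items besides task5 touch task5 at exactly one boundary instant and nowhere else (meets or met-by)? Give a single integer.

1

Target task5 = [113, 163].
task3 [163, 190] → met-by → counts.
task4 [143, 180] → overlapped-by → no.
task6 [72, 149] → overlaps → no.
task7 [69, 125] → overlaps → no.
task8 [96, 153] → overlaps → no.
task9 [109, 163] → finished-by → no.
Total: 1.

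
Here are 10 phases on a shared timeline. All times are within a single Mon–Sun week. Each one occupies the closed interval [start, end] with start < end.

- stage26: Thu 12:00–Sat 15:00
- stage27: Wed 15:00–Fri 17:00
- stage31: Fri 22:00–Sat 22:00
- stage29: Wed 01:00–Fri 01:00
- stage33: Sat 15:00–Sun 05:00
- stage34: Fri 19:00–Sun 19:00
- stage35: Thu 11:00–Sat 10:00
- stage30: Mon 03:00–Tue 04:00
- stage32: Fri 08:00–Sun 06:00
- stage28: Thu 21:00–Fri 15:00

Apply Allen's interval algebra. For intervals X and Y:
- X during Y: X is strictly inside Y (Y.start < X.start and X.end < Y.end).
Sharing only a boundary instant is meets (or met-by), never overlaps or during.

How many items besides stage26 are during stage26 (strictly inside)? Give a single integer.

1

Target stage26 = [Thu 12:00, Sat 15:00].
stage27 [Wed 15:00, Fri 17:00] → overlaps → no.
stage28 [Thu 21:00, Fri 15:00] → during → counts.
stage29 [Wed 01:00, Fri 01:00] → overlaps → no.
stage30 [Mon 03:00, Tue 04:00] → before → no.
stage31 [Fri 22:00, Sat 22:00] → overlapped-by → no.
stage32 [Fri 08:00, Sun 06:00] → overlapped-by → no.
stage33 [Sat 15:00, Sun 05:00] → met-by → no.
stage34 [Fri 19:00, Sun 19:00] → overlapped-by → no.
stage35 [Thu 11:00, Sat 10:00] → overlaps → no.
Total: 1.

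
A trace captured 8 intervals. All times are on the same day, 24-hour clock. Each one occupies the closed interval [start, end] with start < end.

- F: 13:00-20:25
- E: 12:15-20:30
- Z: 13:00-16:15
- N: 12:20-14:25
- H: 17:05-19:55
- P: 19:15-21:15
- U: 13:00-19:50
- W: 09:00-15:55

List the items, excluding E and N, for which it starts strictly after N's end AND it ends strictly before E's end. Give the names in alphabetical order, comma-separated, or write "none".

Conditions: its start is strictly after N's end (X.start > 14:25) AND its end is strictly before E's end (X.end < 20:30).
F: start 13:00 > 14:25? ✗; end 20:25 < 20:30? ✓ → no.
H: start 17:05 > 14:25? ✓; end 19:55 < 20:30? ✓ → yes.
P: start 19:15 > 14:25? ✓; end 21:15 < 20:30? ✗ → no.
U: start 13:00 > 14:25? ✗; end 19:50 < 20:30? ✓ → no.
W: start 09:00 > 14:25? ✗; end 15:55 < 20:30? ✓ → no.
Z: start 13:00 > 14:25? ✗; end 16:15 < 20:30? ✓ → no.
Result: H.

H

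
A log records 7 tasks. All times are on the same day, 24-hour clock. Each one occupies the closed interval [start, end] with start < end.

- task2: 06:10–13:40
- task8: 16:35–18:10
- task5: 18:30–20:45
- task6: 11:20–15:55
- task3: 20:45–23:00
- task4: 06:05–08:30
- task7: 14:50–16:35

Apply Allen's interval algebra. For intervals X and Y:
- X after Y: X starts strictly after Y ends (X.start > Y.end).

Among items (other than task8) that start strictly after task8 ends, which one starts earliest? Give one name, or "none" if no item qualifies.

task5

Target task8 = [16:35, 18:10].
task2 [06:10, 13:40] → before → excluded.
task3 [20:45, 23:00] → after → candidate.
task4 [06:05, 08:30] → before → excluded.
task5 [18:30, 20:45] → after → candidate.
task6 [11:20, 15:55] → before → excluded.
task7 [14:50, 16:35] → meets → excluded.
Among candidates, earliest start is 18:30 → task5.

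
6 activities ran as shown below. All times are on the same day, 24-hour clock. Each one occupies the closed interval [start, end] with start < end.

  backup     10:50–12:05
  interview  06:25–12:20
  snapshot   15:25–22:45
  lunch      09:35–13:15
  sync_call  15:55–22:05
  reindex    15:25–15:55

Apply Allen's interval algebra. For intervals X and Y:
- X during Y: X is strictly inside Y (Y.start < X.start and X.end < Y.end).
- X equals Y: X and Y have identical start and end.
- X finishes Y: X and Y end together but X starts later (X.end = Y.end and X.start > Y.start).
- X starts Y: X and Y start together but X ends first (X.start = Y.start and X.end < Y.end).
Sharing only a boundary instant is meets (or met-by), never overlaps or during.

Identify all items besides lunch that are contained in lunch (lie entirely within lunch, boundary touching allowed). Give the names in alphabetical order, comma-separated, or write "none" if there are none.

backup

Target lunch = [09:35, 13:15].
backup [10:50, 12:05] → during → yes.
interview [06:25, 12:20] → overlaps → no.
reindex [15:25, 15:55] → after → no.
snapshot [15:25, 22:45] → after → no.
sync_call [15:55, 22:05] → after → no.
Result: backup.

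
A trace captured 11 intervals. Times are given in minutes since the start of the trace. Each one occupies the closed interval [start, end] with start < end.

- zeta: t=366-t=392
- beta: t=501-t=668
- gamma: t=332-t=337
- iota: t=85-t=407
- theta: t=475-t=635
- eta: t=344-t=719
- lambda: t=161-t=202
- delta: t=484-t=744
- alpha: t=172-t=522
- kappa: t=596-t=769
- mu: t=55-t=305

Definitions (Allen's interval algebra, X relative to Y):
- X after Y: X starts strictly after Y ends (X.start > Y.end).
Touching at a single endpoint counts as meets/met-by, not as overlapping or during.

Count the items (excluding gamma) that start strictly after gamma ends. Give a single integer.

Target gamma = [t=332, t=337].
alpha [t=172, t=522] → contains → no.
beta [t=501, t=668] → after → counts.
delta [t=484, t=744] → after → counts.
eta [t=344, t=719] → after → counts.
iota [t=85, t=407] → contains → no.
kappa [t=596, t=769] → after → counts.
lambda [t=161, t=202] → before → no.
mu [t=55, t=305] → before → no.
theta [t=475, t=635] → after → counts.
zeta [t=366, t=392] → after → counts.
Total: 6.

6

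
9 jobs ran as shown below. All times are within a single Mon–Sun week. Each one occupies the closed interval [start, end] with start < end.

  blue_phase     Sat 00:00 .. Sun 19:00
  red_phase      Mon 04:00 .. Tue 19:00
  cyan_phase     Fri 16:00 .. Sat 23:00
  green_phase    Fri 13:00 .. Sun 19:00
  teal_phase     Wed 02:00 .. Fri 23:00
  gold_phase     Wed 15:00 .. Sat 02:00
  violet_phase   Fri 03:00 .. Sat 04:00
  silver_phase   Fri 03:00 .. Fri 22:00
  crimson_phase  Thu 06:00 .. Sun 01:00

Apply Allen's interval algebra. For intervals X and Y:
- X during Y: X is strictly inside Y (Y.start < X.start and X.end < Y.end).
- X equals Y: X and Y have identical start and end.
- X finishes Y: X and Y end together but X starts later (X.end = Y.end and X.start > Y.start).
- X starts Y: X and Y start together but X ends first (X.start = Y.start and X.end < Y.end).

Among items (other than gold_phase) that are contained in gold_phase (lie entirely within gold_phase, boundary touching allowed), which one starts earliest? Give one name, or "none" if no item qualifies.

Target gold_phase = [Wed 15:00, Sat 02:00].
blue_phase [Sat 00:00, Sun 19:00] → overlapped-by → excluded.
crimson_phase [Thu 06:00, Sun 01:00] → overlapped-by → excluded.
cyan_phase [Fri 16:00, Sat 23:00] → overlapped-by → excluded.
green_phase [Fri 13:00, Sun 19:00] → overlapped-by → excluded.
red_phase [Mon 04:00, Tue 19:00] → before → excluded.
silver_phase [Fri 03:00, Fri 22:00] → during → candidate.
teal_phase [Wed 02:00, Fri 23:00] → overlaps → excluded.
violet_phase [Fri 03:00, Sat 04:00] → overlapped-by → excluded.
Among candidates, earliest start is Fri 03:00 → silver_phase.

silver_phase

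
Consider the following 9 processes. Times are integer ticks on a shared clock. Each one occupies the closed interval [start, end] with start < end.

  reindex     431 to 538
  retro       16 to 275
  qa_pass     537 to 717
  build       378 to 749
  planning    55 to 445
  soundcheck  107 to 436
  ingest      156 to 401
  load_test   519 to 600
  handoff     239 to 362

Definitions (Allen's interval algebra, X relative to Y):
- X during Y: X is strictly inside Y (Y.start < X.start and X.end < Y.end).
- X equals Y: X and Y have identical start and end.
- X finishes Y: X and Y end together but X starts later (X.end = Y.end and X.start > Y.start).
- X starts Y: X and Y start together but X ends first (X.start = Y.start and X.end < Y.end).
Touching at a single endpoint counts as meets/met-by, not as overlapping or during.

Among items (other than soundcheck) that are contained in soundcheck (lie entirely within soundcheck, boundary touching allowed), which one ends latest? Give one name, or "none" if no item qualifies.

ingest

Target soundcheck = [107, 436].
build [378, 749] → overlapped-by → excluded.
handoff [239, 362] → during → candidate.
ingest [156, 401] → during → candidate.
load_test [519, 600] → after → excluded.
planning [55, 445] → contains → excluded.
qa_pass [537, 717] → after → excluded.
reindex [431, 538] → overlapped-by → excluded.
retro [16, 275] → overlaps → excluded.
Among candidates, latest end is 401 → ingest.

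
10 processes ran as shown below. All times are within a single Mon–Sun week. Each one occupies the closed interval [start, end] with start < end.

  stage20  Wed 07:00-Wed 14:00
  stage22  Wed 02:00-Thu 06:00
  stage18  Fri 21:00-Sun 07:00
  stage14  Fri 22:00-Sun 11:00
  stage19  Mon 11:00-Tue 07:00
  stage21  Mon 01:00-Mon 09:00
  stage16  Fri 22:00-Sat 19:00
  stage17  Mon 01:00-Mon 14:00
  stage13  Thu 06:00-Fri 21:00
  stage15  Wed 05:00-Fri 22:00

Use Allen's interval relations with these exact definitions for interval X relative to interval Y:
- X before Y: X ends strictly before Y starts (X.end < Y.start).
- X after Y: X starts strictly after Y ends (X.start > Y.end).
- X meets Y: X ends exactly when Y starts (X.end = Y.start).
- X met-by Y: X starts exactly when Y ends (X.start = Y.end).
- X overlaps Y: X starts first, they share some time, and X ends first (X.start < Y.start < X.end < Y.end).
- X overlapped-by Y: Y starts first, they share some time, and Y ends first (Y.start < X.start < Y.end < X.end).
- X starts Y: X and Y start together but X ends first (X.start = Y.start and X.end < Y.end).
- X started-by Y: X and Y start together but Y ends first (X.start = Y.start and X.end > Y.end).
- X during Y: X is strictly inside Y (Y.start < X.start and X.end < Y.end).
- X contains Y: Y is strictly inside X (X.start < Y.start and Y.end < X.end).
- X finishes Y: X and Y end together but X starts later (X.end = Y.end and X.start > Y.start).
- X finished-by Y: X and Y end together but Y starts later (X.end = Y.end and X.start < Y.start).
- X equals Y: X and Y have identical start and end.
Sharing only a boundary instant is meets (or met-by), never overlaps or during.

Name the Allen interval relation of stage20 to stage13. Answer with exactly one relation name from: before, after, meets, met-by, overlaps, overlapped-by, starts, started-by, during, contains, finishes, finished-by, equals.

before

stage20 = [Wed 07:00, Wed 14:00]; stage13 = [Thu 06:00, Fri 21:00].
Compare endpoints: stage20.start < stage13.start, stage20.start < stage13.end, stage20.end < stage13.start, stage20.end < stage13.end.
That pattern is 'before'.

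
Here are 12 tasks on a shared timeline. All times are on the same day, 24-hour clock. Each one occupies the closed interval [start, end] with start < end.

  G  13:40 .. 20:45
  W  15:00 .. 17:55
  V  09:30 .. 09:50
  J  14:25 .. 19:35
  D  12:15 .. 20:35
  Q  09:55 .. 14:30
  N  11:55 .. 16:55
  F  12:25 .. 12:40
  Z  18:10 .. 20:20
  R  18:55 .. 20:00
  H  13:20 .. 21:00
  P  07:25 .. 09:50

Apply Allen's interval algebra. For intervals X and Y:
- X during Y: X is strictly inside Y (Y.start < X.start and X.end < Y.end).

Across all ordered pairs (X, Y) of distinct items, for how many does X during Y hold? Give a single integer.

18

Checking all 132 ordered pairs for relation 'during'; matching pairs in alphabetical order:
(F, D): F during D ✓
(F, N): F during N ✓
(F, Q): F during Q ✓
(G, H): G during H ✓
(J, D): J during D ✓
(J, G): J during G ✓
(J, H): J during H ✓
(R, D): R during D ✓
(R, G): R during G ✓
(R, H): R during H ✓
(R, Z): R during Z ✓
(W, D): W during D ✓
(W, G): W during G ✓
(W, H): W during H ✓
(W, J): W during J ✓
(Z, D): Z during D ✓
(Z, G): Z during G ✓
(Z, H): Z during H ✓
Count: 18.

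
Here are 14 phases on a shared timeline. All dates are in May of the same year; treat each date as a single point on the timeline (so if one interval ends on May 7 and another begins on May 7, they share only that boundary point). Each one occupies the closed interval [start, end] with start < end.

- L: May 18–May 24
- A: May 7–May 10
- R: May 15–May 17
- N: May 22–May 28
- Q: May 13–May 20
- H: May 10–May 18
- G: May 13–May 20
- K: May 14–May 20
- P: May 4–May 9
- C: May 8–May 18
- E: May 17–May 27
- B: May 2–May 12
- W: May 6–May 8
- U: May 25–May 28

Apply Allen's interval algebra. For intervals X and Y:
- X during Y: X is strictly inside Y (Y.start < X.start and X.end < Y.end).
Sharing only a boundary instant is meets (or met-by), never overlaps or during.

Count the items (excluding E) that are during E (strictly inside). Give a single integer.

Target E = [May 17, May 27].
A [May 7, May 10] → before → no.
B [May 2, May 12] → before → no.
C [May 8, May 18] → overlaps → no.
G [May 13, May 20] → overlaps → no.
H [May 10, May 18] → overlaps → no.
K [May 14, May 20] → overlaps → no.
L [May 18, May 24] → during → counts.
N [May 22, May 28] → overlapped-by → no.
P [May 4, May 9] → before → no.
Q [May 13, May 20] → overlaps → no.
R [May 15, May 17] → meets → no.
U [May 25, May 28] → overlapped-by → no.
W [May 6, May 8] → before → no.
Total: 1.

1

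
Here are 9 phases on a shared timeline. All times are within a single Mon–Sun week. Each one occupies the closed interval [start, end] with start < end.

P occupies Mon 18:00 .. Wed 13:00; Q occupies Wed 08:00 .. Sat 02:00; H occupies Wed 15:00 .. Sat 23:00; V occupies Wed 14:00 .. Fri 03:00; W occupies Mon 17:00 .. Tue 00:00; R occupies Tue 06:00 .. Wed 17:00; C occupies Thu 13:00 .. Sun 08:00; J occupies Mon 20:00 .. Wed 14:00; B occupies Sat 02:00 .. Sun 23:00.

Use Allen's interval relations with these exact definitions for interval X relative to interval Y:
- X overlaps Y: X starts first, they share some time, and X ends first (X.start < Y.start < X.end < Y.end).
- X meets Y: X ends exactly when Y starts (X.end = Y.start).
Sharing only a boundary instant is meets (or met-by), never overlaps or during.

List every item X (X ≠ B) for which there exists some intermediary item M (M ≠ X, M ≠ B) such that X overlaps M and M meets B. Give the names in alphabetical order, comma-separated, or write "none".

Target B = [Sat 02:00, Sun 23:00].
Intermediaries M with M meets B: Q.
Via Q — items with X overlaps Q: J, P, R.
Union: J, P, R.

J, P, R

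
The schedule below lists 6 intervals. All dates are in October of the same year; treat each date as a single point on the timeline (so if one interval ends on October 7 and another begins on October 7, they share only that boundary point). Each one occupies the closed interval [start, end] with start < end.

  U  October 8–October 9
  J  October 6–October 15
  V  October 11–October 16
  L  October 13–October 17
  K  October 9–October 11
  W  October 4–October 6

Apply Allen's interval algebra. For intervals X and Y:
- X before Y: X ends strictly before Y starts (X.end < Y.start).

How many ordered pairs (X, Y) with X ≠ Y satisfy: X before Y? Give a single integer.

Checking all 30 ordered pairs for relation 'before'; matching pairs in alphabetical order:
(K, L): K before L ✓
(U, L): U before L ✓
(U, V): U before V ✓
(W, K): W before K ✓
(W, L): W before L ✓
(W, U): W before U ✓
(W, V): W before V ✓
Count: 7.

7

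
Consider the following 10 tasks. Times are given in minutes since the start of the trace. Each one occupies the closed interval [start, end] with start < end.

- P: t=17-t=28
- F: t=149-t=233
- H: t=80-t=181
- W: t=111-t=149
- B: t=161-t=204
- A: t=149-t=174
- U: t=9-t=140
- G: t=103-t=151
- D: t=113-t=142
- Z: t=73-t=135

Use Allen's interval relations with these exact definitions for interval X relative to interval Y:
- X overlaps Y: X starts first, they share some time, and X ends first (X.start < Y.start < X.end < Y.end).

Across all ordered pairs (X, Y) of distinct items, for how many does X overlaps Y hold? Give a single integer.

13

Checking all 90 ordered pairs for relation 'overlaps'; matching pairs in alphabetical order:
(A, B): A overlaps B ✓
(G, A): G overlaps A ✓
(G, F): G overlaps F ✓
(H, B): H overlaps B ✓
(H, F): H overlaps F ✓
(U, D): U overlaps D ✓
(U, G): U overlaps G ✓
(U, H): U overlaps H ✓
(U, W): U overlaps W ✓
(Z, D): Z overlaps D ✓
(Z, G): Z overlaps G ✓
(Z, H): Z overlaps H ✓
(Z, W): Z overlaps W ✓
Count: 13.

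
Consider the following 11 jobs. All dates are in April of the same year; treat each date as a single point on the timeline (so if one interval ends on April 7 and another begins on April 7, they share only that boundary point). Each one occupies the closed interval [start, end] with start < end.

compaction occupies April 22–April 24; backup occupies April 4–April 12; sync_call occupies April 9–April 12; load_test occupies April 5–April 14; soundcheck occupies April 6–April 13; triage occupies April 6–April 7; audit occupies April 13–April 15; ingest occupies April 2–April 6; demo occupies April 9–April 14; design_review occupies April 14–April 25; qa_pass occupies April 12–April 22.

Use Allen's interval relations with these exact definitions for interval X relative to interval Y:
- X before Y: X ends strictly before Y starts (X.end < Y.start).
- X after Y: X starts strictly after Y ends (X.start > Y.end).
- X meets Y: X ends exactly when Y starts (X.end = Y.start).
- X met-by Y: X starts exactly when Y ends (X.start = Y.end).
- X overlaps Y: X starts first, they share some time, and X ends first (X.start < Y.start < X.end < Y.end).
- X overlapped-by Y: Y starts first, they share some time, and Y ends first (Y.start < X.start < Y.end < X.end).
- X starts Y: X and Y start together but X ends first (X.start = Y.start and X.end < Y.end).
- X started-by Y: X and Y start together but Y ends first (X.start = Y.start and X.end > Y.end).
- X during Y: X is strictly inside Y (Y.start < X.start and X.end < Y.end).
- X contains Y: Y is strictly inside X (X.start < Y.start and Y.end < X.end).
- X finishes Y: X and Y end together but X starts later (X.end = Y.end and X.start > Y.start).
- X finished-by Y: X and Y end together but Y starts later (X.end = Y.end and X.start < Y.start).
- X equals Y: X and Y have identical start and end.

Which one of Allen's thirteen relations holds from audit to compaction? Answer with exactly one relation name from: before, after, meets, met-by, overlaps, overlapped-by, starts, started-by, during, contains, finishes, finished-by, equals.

before

audit = [April 13, April 15]; compaction = [April 22, April 24].
Compare endpoints: audit.start < compaction.start, audit.start < compaction.end, audit.end < compaction.start, audit.end < compaction.end.
That pattern is 'before'.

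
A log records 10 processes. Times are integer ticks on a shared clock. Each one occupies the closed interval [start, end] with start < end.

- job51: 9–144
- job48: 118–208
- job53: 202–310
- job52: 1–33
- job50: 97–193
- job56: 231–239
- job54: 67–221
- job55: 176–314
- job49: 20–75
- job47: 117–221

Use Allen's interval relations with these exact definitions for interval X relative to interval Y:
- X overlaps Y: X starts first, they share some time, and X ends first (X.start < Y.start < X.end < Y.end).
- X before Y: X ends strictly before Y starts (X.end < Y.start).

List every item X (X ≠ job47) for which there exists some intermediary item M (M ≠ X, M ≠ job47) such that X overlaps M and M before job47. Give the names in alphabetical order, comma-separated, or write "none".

job52

Target job47 = [117, 221].
Intermediaries M with M before job47: job49, job52.
Via job49 — items with X overlaps job49: job52.
Via job52 — items with X overlaps job52: none.
Union: job52.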